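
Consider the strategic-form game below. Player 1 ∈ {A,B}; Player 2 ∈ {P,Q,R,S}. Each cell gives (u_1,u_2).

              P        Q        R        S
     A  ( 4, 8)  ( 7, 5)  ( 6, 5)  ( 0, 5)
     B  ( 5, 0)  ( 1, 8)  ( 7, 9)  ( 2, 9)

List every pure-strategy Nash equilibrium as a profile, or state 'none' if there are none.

Nash profiles: (B,R), (B,S)

(A,P): not NE [P1→B gives 5>4]
(A,Q): not NE [P2→P gives 8>5]
(A,R): not NE [P1→B gives 7>6; P2→P gives 8>5]
(A,S): not NE [P1→B gives 2>0; P2→P gives 8>5]
(B,P): not NE [P2→S gives 9>0]
(B,Q): not NE [P1→A gives 7>1; P2→S gives 9>8]
(B,R): NE
(B,S): NE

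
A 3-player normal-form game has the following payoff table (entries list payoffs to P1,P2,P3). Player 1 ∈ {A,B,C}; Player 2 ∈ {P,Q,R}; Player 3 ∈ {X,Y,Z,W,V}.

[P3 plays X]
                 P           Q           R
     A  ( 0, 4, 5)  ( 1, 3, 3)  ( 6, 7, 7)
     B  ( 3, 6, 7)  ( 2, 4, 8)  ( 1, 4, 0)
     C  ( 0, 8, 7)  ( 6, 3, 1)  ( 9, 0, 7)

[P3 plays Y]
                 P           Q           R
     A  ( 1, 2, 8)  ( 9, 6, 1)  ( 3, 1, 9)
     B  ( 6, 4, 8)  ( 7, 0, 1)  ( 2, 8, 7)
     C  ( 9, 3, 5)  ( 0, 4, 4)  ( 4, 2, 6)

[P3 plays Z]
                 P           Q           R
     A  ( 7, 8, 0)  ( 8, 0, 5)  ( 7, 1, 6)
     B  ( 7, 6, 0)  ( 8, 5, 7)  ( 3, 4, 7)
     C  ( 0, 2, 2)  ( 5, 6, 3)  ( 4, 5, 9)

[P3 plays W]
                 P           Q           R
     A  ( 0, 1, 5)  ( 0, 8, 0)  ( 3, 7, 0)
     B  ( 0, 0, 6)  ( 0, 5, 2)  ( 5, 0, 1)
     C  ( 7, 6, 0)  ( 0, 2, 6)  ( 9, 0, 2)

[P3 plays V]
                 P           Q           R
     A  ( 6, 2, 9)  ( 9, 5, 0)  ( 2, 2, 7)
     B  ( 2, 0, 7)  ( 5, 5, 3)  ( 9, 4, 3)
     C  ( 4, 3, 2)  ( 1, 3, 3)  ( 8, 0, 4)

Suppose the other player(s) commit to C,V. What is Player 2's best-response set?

u_2(P vs C,V) = 3
u_2(Q vs C,V) = 3
u_2(R vs C,V) = 0
max payoff 3 at {P,Q}

argmax u_2 = {P,Q}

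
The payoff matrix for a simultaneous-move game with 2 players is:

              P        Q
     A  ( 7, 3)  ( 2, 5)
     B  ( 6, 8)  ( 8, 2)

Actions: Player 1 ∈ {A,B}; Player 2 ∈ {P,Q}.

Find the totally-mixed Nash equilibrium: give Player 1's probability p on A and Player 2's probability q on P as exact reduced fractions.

p=3/4, q=6/7

P1 indiff ⇒ q·7+(1-q)·2 = q·6+(1-q)·8 ⇒ q(1) = (1-q)(6) ⇒ q = 6/7
P2 indiff ⇒ p·3+(1-p)·8 = p·5+(1-p)·2 ⇒ p(-2) = (1-p)(-6) ⇒ p = 3/4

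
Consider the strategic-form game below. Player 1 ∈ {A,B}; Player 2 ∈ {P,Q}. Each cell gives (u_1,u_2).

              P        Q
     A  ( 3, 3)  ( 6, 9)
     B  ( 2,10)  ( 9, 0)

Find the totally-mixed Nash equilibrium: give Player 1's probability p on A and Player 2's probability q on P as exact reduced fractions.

P1 mixes 5/8 on A; P2 mixes 3/4 on P

P1 indiff ⇒ q·3+(1-q)·6 = q·2+(1-q)·9 ⇒ q(1) = (1-q)(3) ⇒ q = 3/4
P2 indiff ⇒ p·3+(1-p)·10 = p·9+(1-p)·0 ⇒ p(-6) = (1-p)(-10) ⇒ p = 5/8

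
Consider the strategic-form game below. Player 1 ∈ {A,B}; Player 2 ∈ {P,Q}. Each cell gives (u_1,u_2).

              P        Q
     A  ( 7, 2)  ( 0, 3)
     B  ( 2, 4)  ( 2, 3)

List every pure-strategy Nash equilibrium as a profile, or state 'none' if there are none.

PSNE: ∅

(A,P): not NE [P2→Q gives 3>2]
(A,Q): not NE [P1→B gives 2>0]
(B,P): not NE [P1→A gives 7>2]
(B,Q): not NE [P2→P gives 4>3]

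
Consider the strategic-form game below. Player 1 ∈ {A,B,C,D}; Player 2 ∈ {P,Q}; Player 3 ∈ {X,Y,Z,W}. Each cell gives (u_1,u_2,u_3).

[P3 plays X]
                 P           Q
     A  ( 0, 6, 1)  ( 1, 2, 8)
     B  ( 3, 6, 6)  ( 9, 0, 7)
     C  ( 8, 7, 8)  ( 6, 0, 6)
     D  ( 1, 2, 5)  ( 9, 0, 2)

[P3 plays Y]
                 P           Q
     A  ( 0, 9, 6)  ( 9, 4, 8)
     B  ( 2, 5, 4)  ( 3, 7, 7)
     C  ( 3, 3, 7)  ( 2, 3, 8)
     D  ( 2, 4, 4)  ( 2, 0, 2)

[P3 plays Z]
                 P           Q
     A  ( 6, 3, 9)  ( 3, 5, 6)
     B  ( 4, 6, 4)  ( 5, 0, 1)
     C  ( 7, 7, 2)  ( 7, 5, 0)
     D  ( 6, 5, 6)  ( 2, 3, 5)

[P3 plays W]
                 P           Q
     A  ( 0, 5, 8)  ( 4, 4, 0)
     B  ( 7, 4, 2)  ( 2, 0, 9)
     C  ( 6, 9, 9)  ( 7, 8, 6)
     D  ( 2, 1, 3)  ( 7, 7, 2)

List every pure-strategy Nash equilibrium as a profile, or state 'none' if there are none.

(A,P,X): not NE [P1→C gives 8>0; P3→Z gives 9>1]
(A,P,Y): not NE [P1→C gives 3>0; P3→Z gives 9>6]
(A,P,Z): not NE [P1→C gives 7>6; P2→Q gives 5>3]
(A,P,W): not NE [P1→B gives 7>0; P3→Z gives 9>8]
(A,Q,X): not NE [P1→D gives 9>1; P2→P gives 6>2]
(A,Q,Y): not NE [P2→P gives 9>4]
(A,Q,Z): not NE [P1→C gives 7>3; P3→Y gives 8>6]
(A,Q,W): not NE [P1→D gives 7>4; P2→P gives 5>4; P3→Y gives 8>0]
(B,P,X): not NE [P1→C gives 8>3]
(B,P,Y): not NE [P1→C gives 3>2; P2→Q gives 7>5; P3→X gives 6>4]
(B,P,Z): not NE [P1→C gives 7>4; P3→X gives 6>4]
(B,P,W): not NE [P3→X gives 6>2]
(B,Q,X): not NE [P2→P gives 6>0; P3→W gives 9>7]
(B,Q,Y): not NE [P1→A gives 9>3; P3→W gives 9>7]
(B,Q,Z): not NE [P1→C gives 7>5; P2→P gives 6>0; P3→W gives 9>1]
(B,Q,W): not NE [P1→D gives 7>2; P2→P gives 4>0]
(C,P,X): not NE [P3→W gives 9>8]
(C,P,Y): not NE [P3→W gives 9>7]
(C,P,Z): not NE [P3→W gives 9>2]
(C,P,W): not NE [P1→B gives 7>6]
(C,Q,X): not NE [P1→D gives 9>6; P2→P gives 7>0; P3→Y gives 8>6]
(C,Q,Y): not NE [P1→A gives 9>2]
(C,Q,Z): not NE [P2→P gives 7>5; P3→Y gives 8>0]
(C,Q,W): not NE [P2→P gives 9>8; P3→Y gives 8>6]
(D,P,X): not NE [P1→C gives 8>1; P3→Z gives 6>5]
(D,P,Y): not NE [P1→C gives 3>2; P3→Z gives 6>4]
(D,P,Z): not NE [P1→C gives 7>6]
(D,P,W): not NE [P1→B gives 7>2; P2→Q gives 7>1; P3→Z gives 6>3]
(D,Q,X): not NE [P2→P gives 2>0; P3→Z gives 5>2]
(D,Q,Y): not NE [P1→A gives 9>2; P2→P gives 4>0; P3→Z gives 5>2]
(D,Q,Z): not NE [P1→C gives 7>2; P2→P gives 5>3]
(D,Q,W): not NE [P3→Z gives 5>2]

PSNE: ∅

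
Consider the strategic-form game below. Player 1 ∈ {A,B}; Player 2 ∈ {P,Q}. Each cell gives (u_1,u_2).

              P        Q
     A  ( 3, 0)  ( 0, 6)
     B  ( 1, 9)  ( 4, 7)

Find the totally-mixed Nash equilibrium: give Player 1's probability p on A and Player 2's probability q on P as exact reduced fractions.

P1 indiff ⇒ q·3+(1-q)·0 = q·1+(1-q)·4 ⇒ q(2) = (1-q)(4) ⇒ q = 2/3
P2 indiff ⇒ p·0+(1-p)·9 = p·6+(1-p)·7 ⇒ p(-6) = (1-p)(-2) ⇒ p = 1/4

(p,q) = (1/4, 2/3)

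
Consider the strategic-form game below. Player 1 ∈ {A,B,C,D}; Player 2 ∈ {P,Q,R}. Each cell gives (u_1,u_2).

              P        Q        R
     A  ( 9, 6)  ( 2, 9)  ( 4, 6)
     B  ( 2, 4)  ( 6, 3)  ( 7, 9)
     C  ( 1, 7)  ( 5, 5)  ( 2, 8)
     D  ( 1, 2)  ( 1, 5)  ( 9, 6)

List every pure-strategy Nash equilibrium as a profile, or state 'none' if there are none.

(A,P): not NE [P2→Q gives 9>6]
(A,Q): not NE [P1→B gives 6>2]
(A,R): not NE [P1→D gives 9>4; P2→Q gives 9>6]
(B,P): not NE [P1→A gives 9>2; P2→R gives 9>4]
(B,Q): not NE [P2→R gives 9>3]
(B,R): not NE [P1→D gives 9>7]
(C,P): not NE [P1→A gives 9>1; P2→R gives 8>7]
(C,Q): not NE [P1→B gives 6>5; P2→R gives 8>5]
(C,R): not NE [P1→D gives 9>2]
(D,P): not NE [P1→A gives 9>1; P2→R gives 6>2]
(D,Q): not NE [P1→B gives 6>1; P2→R gives 6>5]
(D,R): NE

PSNE = {(D,R)}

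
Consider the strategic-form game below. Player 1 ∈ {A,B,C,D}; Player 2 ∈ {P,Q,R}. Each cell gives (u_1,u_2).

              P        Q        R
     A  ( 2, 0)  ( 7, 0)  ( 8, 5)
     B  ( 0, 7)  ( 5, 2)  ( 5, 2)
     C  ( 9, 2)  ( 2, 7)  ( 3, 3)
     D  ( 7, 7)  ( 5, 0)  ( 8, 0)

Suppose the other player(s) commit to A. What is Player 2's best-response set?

u_2(P vs A) = 0
u_2(Q vs A) = 0
u_2(R vs A) = 5
max payoff 5 at {R}

P2 best: {R}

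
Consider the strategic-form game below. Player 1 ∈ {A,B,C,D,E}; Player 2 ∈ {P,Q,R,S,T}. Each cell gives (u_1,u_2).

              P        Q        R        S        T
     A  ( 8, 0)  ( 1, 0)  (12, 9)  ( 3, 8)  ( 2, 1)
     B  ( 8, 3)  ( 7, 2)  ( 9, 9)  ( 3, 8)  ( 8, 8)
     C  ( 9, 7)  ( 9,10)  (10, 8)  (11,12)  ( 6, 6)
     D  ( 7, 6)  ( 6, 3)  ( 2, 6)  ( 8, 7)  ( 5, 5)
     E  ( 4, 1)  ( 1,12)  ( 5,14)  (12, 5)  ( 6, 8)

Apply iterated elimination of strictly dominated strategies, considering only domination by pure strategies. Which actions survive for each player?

Survivors P1:{A,C,E} P2:{Q,R,S}

P1 drop D (C beats it: P:9>7 Q:9>6 R:10>2 S:11>8 T:6>5)
P2 drop P (R beats it: A:9>0 B:9>3 C:8>7 E:14>1)
P2 drop T (R beats it: A:9>1 B:9>8 C:8>6 E:14>8)
P1 drop B (C beats it: Q:9>7 R:10>9 S:11>3)
P1→{A,C,E} P2→{Q,R,S}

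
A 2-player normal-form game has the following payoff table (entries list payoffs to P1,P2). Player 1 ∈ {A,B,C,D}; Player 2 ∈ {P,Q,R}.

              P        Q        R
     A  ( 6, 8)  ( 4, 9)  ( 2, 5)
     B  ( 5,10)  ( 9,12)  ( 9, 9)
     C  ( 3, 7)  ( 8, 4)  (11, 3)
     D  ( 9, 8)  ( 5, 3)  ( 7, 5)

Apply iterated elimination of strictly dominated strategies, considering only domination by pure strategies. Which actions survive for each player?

P1 drop A (D beats it: P:9>6 Q:5>4 R:7>2)
P2 drop R (P beats it: B:10>9 C:7>3 D:8>5)
P1 drop C (B beats it: P:5>3 Q:9>8)
P1→{B,D} P2→{P,Q}

Remaining: P1:{B,D} P2:{P,Q}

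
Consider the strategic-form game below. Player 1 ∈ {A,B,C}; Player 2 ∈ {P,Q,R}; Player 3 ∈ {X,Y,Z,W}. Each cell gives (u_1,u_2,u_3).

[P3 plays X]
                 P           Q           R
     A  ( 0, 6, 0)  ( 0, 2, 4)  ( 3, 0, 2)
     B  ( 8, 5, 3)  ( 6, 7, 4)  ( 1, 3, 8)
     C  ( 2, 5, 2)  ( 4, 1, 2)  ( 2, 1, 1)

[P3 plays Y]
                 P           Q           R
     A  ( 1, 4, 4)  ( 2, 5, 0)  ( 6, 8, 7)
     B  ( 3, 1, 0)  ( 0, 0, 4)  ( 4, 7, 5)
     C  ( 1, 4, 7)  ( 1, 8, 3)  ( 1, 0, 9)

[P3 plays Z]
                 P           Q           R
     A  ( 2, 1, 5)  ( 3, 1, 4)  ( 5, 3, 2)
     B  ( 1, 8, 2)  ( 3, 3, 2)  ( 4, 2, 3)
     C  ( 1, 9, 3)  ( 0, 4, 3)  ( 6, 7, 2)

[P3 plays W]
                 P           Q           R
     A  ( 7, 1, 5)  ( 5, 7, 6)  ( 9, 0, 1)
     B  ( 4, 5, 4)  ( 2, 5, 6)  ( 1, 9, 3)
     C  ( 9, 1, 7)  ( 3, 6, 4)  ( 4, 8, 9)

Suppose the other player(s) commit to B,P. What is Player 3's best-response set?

u_3(X vs B,P) = 3
u_3(Y vs B,P) = 0
u_3(Z vs B,P) = 2
u_3(W vs B,P) = 4
max payoff 4 at {W}

P3 best: {W}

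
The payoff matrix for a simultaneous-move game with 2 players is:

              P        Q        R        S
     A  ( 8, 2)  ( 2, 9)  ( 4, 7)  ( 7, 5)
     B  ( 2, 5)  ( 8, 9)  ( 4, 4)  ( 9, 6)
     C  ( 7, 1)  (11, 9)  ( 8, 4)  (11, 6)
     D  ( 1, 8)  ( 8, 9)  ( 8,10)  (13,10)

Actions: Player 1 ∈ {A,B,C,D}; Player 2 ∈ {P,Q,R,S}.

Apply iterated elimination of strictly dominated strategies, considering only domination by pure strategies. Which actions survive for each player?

IESDS → P1:{C,D} P2:{Q,R,S}

P1 drop B (C beats it: P:7>2 Q:11>8 R:8>4 S:11>9)
P2 drop P (Q beats it: A:9>2 C:9>1 D:9>8)
P1 drop A (C beats it: Q:11>2 R:8>4 S:11>7)
P1→{C,D} P2→{Q,R,S}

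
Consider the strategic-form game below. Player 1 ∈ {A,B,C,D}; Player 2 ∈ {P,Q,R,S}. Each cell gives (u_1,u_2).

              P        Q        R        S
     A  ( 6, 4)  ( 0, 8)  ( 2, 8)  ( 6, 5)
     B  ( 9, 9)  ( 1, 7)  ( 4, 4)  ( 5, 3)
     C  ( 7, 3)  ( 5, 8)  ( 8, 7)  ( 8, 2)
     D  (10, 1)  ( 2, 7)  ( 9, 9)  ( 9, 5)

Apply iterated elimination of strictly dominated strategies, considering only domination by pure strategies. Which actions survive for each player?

P1 drop A (C beats it: P:7>6 Q:5>0 R:8>2 S:8>6)
P1 drop B (D beats it: P:10>9 Q:2>1 R:9>4 S:9>5)
P2 drop P (Q beats it: C:8>3 D:7>1)
P2 drop S (Q beats it: C:8>2 D:7>5)
P1→{C,D} P2→{Q,R}

IESDS → P1:{C,D} P2:{Q,R}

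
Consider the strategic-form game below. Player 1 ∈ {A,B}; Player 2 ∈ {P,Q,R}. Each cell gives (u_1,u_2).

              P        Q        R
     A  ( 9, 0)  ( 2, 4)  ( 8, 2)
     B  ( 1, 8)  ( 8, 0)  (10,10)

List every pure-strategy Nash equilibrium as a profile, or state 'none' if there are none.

PSNE = {(B,R)}

(A,P): not NE [P2→Q gives 4>0]
(A,Q): not NE [P1→B gives 8>2]
(A,R): not NE [P1→B gives 10>8; P2→Q gives 4>2]
(B,P): not NE [P1→A gives 9>1; P2→R gives 10>8]
(B,Q): not NE [P2→R gives 10>0]
(B,R): NE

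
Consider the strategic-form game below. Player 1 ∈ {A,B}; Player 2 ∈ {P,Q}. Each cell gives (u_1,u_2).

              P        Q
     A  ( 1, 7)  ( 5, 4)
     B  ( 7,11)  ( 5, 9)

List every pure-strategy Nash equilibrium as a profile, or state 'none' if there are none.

Nash profiles: (B,P)

(A,P): not NE [P1→B gives 7>1]
(A,Q): not NE [P2→P gives 7>4]
(B,P): NE
(B,Q): not NE [P2→P gives 11>9]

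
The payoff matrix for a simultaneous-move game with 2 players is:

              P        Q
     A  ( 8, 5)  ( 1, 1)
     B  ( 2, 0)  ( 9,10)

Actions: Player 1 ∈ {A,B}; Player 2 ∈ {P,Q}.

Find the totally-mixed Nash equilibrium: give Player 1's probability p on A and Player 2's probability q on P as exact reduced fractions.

P1 mixes 5/7 on A; P2 mixes 4/7 on P

P1 indiff ⇒ q·8+(1-q)·1 = q·2+(1-q)·9 ⇒ q(6) = (1-q)(8) ⇒ q = 4/7
P2 indiff ⇒ p·5+(1-p)·0 = p·1+(1-p)·10 ⇒ p(4) = (1-p)(10) ⇒ p = 5/7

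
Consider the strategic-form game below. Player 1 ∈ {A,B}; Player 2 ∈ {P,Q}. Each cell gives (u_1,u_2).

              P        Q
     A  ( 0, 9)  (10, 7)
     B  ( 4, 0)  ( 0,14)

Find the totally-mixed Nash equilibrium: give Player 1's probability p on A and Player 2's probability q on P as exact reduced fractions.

P1 indiff ⇒ q·0+(1-q)·10 = q·4+(1-q)·0 ⇒ q(-4) = (1-q)(-10) ⇒ q = 5/7
P2 indiff ⇒ p·9+(1-p)·0 = p·7+(1-p)·14 ⇒ p(2) = (1-p)(14) ⇒ p = 7/8

p=7/8, q=5/7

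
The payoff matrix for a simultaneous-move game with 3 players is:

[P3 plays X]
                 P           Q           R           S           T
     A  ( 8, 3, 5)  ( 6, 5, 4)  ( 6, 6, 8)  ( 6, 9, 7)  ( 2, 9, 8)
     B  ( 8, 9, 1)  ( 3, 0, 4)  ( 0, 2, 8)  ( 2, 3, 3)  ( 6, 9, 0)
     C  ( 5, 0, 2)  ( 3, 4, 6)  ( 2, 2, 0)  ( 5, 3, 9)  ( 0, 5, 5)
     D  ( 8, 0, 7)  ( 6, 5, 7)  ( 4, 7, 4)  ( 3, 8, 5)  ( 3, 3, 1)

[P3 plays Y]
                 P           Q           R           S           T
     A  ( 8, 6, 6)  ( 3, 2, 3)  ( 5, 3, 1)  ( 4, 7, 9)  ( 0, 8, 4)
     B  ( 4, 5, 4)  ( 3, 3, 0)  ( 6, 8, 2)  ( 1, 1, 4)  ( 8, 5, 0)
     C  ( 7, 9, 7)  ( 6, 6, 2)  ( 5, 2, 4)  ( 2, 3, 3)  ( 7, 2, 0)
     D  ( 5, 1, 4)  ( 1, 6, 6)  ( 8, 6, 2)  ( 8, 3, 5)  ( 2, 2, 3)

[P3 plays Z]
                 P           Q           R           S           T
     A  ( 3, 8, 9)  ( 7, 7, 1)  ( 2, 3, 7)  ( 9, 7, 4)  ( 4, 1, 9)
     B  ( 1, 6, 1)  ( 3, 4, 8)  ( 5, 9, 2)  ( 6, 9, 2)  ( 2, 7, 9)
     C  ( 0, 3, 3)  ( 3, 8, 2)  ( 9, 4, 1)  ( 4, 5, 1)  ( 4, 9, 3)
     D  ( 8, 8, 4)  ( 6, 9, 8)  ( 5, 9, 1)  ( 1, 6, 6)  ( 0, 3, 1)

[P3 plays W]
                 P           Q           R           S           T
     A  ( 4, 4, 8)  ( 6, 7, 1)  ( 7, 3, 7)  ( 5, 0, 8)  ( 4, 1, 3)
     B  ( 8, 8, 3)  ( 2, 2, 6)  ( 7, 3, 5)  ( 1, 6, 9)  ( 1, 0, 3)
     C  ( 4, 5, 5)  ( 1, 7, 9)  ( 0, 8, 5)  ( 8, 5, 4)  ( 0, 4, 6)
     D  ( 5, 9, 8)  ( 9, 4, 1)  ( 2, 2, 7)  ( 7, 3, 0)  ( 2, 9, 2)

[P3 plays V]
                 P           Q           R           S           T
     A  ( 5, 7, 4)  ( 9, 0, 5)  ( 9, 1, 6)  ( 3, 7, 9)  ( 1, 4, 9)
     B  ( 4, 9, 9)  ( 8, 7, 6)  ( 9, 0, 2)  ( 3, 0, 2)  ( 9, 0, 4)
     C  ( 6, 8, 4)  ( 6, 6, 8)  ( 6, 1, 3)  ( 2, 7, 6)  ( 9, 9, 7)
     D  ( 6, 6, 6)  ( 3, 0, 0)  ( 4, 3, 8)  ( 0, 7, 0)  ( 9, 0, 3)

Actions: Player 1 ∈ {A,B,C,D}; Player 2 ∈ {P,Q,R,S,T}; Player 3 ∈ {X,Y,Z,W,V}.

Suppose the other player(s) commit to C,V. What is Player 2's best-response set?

u_2(P vs C,V) = 8
u_2(Q vs C,V) = 6
u_2(R vs C,V) = 1
u_2(S vs C,V) = 7
u_2(T vs C,V) = 9
max payoff 9 at {T}

BR_2 = {T}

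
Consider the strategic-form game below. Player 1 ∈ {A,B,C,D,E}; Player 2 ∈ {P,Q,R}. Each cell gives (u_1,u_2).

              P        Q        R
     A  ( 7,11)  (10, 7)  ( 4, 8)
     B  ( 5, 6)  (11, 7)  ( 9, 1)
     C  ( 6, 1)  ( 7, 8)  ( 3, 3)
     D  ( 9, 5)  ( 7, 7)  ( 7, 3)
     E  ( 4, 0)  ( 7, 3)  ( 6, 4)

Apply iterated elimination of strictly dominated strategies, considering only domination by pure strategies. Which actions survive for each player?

P1 drop C (A beats it: P:7>6 Q:10>7 R:4>3)
P1 drop E (B beats it: P:5>4 Q:11>7 R:9>6)
P2 drop R (P beats it: A:11>8 B:6>1 D:5>3)
P1→{A,B,D} P2→{P,Q}

IESDS → P1:{A,B,D} P2:{P,Q}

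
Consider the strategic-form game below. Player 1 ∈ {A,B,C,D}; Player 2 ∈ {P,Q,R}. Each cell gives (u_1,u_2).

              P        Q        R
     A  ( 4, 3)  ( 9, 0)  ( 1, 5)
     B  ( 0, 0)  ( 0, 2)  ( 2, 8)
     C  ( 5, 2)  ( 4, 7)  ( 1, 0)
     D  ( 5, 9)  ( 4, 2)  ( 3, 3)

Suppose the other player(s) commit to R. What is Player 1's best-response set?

P1 best: {D}

u_1(A vs R) = 1
u_1(B vs R) = 2
u_1(C vs R) = 1
u_1(D vs R) = 3
max payoff 3 at {D}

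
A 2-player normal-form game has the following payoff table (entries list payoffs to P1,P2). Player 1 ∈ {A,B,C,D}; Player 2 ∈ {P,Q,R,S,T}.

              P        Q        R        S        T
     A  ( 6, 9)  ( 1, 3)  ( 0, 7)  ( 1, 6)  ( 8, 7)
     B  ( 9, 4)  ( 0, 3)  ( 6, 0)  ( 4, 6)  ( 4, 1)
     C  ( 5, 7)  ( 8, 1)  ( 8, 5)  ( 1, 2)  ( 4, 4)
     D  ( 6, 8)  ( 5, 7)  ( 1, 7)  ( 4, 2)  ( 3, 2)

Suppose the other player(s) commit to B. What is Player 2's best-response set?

u_2(P vs B) = 4
u_2(Q vs B) = 3
u_2(R vs B) = 0
u_2(S vs B) = 6
u_2(T vs B) = 1
max payoff 6 at {S}

BR_2 = {S}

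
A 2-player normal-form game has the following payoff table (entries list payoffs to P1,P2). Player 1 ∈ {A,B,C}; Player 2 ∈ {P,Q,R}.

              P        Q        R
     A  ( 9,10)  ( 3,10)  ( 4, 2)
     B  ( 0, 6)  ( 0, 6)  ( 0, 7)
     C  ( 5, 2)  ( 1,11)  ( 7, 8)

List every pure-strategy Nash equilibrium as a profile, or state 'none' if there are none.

(A,P): NE
(A,Q): NE
(A,R): not NE [P1→C gives 7>4; P2→Q gives 10>2]
(B,P): not NE [P1→A gives 9>0; P2→R gives 7>6]
(B,Q): not NE [P1→A gives 3>0; P2→R gives 7>6]
(B,R): not NE [P1→C gives 7>0]
(C,P): not NE [P1→A gives 9>5; P2→Q gives 11>2]
(C,Q): not NE [P1→A gives 3>1]
(C,R): not NE [P2→Q gives 11>8]

NE set: (A,P), (A,Q)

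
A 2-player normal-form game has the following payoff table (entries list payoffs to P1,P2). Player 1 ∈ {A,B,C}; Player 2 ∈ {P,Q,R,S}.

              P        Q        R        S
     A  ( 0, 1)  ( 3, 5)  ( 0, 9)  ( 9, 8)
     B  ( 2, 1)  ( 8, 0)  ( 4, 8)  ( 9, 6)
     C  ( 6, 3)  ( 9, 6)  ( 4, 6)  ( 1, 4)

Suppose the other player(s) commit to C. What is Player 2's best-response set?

argmax u_2 = {Q,R}

u_2(P vs C) = 3
u_2(Q vs C) = 6
u_2(R vs C) = 6
u_2(S vs C) = 4
max payoff 6 at {Q,R}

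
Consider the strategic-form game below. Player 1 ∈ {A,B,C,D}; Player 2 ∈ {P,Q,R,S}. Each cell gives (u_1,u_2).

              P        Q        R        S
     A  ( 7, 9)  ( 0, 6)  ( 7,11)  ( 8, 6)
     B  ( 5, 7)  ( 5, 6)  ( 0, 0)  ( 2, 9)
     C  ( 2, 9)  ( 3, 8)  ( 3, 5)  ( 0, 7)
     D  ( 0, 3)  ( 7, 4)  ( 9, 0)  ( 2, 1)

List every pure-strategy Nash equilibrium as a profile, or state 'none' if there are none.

PSNE = {(D,Q)}

(A,P): not NE [P2→R gives 11>9]
(A,Q): not NE [P1→D gives 7>0; P2→R gives 11>6]
(A,R): not NE [P1→D gives 9>7]
(A,S): not NE [P2→R gives 11>6]
(B,P): not NE [P1→A gives 7>5; P2→S gives 9>7]
(B,Q): not NE [P1→D gives 7>5; P2→S gives 9>6]
(B,R): not NE [P1→D gives 9>0; P2→S gives 9>0]
(B,S): not NE [P1→A gives 8>2]
(C,P): not NE [P1→A gives 7>2]
(C,Q): not NE [P1→D gives 7>3; P2→P gives 9>8]
(C,R): not NE [P1→D gives 9>3; P2→P gives 9>5]
(C,S): not NE [P1→A gives 8>0; P2→P gives 9>7]
(D,P): not NE [P1→A gives 7>0; P2→Q gives 4>3]
(D,Q): NE
(D,R): not NE [P2→Q gives 4>0]
(D,S): not NE [P1→A gives 8>2; P2→Q gives 4>1]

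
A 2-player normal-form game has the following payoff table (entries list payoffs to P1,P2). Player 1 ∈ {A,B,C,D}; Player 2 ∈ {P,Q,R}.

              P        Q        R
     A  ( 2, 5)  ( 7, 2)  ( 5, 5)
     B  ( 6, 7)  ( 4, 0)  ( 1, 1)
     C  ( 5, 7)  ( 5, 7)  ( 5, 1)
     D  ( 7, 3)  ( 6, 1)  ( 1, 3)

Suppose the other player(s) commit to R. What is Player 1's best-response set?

u_1(A vs R) = 5
u_1(B vs R) = 1
u_1(C vs R) = 5
u_1(D vs R) = 1
max payoff 5 at {A,C}

argmax u_1 = {A,C}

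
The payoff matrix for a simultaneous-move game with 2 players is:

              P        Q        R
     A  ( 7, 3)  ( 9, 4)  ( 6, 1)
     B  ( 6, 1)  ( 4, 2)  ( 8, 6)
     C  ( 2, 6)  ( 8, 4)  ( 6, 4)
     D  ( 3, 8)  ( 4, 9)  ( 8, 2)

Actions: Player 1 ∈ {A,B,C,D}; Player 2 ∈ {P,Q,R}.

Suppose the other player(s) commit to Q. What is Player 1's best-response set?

u_1(A vs Q) = 9
u_1(B vs Q) = 4
u_1(C vs Q) = 8
u_1(D vs Q) = 4
max payoff 9 at {A}

P1 best: {A}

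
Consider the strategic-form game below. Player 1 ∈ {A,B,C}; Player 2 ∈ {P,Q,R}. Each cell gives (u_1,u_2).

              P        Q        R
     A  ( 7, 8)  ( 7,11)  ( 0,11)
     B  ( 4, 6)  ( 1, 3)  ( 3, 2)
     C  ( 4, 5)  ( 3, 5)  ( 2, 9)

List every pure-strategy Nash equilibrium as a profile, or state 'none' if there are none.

(A,P): not NE [P2→R gives 11>8]
(A,Q): NE
(A,R): not NE [P1→B gives 3>0]
(B,P): not NE [P1→A gives 7>4]
(B,Q): not NE [P1→A gives 7>1; P2→P gives 6>3]
(B,R): not NE [P2→P gives 6>2]
(C,P): not NE [P1→A gives 7>4; P2→R gives 9>5]
(C,Q): not NE [P1→A gives 7>3; P2→R gives 9>5]
(C,R): not NE [P1→B gives 3>2]

PSNE = {(A,Q)}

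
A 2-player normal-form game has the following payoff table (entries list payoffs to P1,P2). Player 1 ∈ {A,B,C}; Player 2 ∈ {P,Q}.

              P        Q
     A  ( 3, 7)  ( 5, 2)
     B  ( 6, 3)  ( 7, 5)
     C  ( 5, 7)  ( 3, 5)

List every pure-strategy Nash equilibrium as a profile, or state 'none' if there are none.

Nash profiles: (B,Q)

(A,P): not NE [P1→B gives 6>3]
(A,Q): not NE [P1→B gives 7>5; P2→P gives 7>2]
(B,P): not NE [P2→Q gives 5>3]
(B,Q): NE
(C,P): not NE [P1→B gives 6>5]
(C,Q): not NE [P1→B gives 7>3; P2→P gives 7>5]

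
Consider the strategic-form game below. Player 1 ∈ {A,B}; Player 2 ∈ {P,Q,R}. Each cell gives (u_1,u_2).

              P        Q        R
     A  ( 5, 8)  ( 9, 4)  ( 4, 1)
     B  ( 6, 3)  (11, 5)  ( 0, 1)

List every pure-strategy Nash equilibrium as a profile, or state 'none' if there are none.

(A,P): not NE [P1→B gives 6>5]
(A,Q): not NE [P1→B gives 11>9; P2→P gives 8>4]
(A,R): not NE [P2→P gives 8>1]
(B,P): not NE [P2→Q gives 5>3]
(B,Q): NE
(B,R): not NE [P1→A gives 4>0; P2→Q gives 5>1]

PSNE = {(B,Q)}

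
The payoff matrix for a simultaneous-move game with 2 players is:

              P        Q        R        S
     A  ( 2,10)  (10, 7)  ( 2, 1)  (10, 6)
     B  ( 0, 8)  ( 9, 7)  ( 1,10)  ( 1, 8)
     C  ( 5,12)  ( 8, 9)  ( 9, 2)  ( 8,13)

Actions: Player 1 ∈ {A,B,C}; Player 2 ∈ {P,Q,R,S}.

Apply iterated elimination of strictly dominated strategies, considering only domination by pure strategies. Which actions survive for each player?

Remaining: P1:{A,C} P2:{P,S}

P1 drop B (A beats it: P:2>0 Q:10>9 R:2>1 S:10>1)
P2 drop Q (P beats it: A:10>7 C:12>9)
P2 drop R (P beats it: A:10>1 C:12>2)
P1→{A,C} P2→{P,S}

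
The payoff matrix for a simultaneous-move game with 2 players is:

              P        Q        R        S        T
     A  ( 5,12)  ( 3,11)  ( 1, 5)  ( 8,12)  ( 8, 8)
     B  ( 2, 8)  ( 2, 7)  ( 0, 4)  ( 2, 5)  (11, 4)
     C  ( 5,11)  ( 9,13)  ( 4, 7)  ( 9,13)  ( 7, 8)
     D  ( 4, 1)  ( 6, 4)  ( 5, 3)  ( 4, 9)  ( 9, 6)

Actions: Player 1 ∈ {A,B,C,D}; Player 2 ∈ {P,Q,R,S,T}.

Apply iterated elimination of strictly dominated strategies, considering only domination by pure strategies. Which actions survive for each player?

Remaining: P1:{A,C} P2:{P,Q,S}

P2 drop R (Q beats it: A:11>5 B:7>4 C:13>7 D:4>3)
P2 drop T (S beats it: A:12>8 B:5>4 C:13>8 D:9>6)
P1 drop B (A beats it: P:5>2 Q:3>2 S:8>2)
P1 drop D (C beats it: P:5>4 Q:9>6 S:9>4)
P1→{A,C} P2→{P,Q,S}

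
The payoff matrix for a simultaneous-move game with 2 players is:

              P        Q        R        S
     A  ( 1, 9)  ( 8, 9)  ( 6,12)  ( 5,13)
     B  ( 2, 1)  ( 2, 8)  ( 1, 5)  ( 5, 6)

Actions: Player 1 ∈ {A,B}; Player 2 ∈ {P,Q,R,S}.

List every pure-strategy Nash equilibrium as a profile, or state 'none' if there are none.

(A,P): not NE [P1→B gives 2>1; P2→S gives 13>9]
(A,Q): not NE [P2→S gives 13>9]
(A,R): not NE [P2→S gives 13>12]
(A,S): NE
(B,P): not NE [P2→Q gives 8>1]
(B,Q): not NE [P1→A gives 8>2]
(B,R): not NE [P1→A gives 6>1; P2→Q gives 8>5]
(B,S): not NE [P2→Q gives 8>6]

Nash profiles: (A,S)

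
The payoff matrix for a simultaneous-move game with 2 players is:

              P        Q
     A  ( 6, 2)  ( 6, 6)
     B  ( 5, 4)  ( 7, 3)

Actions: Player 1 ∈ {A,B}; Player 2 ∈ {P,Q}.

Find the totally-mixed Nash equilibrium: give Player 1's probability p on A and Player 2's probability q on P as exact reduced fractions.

p=1/5, q=1/2

P1 indiff ⇒ q·6+(1-q)·6 = q·5+(1-q)·7 ⇒ q(1) = (1-q)(1) ⇒ q = 1/2
P2 indiff ⇒ p·2+(1-p)·4 = p·6+(1-p)·3 ⇒ p(-4) = (1-p)(-1) ⇒ p = 1/5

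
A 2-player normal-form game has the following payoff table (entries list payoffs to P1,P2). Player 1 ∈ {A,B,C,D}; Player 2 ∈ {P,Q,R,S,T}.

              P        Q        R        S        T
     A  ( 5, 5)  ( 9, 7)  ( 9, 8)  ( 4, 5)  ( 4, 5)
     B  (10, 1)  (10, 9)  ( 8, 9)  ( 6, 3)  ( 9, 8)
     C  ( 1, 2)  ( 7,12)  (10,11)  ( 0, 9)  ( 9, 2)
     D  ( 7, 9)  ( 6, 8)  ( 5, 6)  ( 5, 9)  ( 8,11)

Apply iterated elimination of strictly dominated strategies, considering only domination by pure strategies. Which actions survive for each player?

P1 drop D (B beats it: P:10>7 Q:10>6 R:8>5 S:6>5 T:9>8)
P2 drop P (Q beats it: A:7>5 B:9>1 C:12>2)
P2 drop S (Q beats it: A:7>5 B:9>3 C:12>9)
P2 drop T (Q beats it: A:7>5 B:9>8 C:12>2)
P1→{A,B,C} P2→{Q,R}

Survivors P1:{A,B,C} P2:{Q,R}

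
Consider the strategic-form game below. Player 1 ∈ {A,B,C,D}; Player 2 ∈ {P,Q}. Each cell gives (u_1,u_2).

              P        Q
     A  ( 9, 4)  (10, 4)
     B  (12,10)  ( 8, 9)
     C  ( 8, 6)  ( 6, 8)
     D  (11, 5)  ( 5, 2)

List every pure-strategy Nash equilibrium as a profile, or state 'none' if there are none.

(A,P): not NE [P1→B gives 12>9]
(A,Q): NE
(B,P): NE
(B,Q): not NE [P1→A gives 10>8; P2→P gives 10>9]
(C,P): not NE [P1→B gives 12>8; P2→Q gives 8>6]
(C,Q): not NE [P1→A gives 10>6]
(D,P): not NE [P1→B gives 12>11]
(D,Q): not NE [P1→A gives 10>5; P2→P gives 5>2]

NE set: (A,Q), (B,P)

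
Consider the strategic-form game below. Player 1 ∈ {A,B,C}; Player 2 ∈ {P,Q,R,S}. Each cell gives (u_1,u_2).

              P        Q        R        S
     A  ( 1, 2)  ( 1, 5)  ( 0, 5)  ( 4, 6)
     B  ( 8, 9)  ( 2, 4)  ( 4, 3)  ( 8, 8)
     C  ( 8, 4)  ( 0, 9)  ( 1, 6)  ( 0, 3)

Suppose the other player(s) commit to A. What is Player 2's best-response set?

P2 best: {S}

u_2(P vs A) = 2
u_2(Q vs A) = 5
u_2(R vs A) = 5
u_2(S vs A) = 6
max payoff 6 at {S}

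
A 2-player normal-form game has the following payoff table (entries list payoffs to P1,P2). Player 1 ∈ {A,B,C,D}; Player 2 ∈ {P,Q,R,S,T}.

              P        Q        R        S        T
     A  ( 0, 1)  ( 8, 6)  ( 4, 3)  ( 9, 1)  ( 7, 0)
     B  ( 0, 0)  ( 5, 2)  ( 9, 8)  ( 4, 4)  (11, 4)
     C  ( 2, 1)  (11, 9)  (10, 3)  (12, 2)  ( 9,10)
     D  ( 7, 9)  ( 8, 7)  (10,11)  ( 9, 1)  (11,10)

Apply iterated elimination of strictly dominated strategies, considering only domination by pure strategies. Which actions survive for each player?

IESDS → P1:{B,C,D} P2:{R,T}

P1 drop A (C beats it: P:2>0 Q:11>8 R:10>4 S:12>9 T:9>7)
P2 drop P (R beats it: B:8>0 C:3>1 D:11>9)
P2 drop Q (T beats it: B:4>2 C:10>9 D:10>7)
P2 drop S (R beats it: B:8>4 C:3>2 D:11>1)
P1→{B,C,D} P2→{R,T}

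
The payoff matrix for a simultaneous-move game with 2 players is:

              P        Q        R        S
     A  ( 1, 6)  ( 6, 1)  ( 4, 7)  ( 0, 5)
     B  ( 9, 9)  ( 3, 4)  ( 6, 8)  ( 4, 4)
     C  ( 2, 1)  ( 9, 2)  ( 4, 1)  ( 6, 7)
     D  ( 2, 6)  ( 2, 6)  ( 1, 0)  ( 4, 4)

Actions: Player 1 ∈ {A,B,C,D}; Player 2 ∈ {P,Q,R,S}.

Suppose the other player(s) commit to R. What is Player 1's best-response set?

P1 best: {B}

u_1(A vs R) = 4
u_1(B vs R) = 6
u_1(C vs R) = 4
u_1(D vs R) = 1
max payoff 6 at {B}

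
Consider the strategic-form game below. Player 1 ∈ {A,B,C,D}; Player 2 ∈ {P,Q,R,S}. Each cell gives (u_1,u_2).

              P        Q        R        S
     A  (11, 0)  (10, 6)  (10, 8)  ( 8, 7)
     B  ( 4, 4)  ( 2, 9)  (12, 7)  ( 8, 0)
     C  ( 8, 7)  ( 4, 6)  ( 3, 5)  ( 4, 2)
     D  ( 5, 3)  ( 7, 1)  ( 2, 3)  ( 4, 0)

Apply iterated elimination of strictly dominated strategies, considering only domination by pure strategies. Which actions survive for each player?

P1 drop C (A beats it: P:11>8 Q:10>4 R:10>3 S:8>4)
P1 drop D (A beats it: P:11>5 Q:10>7 R:10>2 S:8>4)
P2 drop P (Q beats it: A:6>0 B:9>4)
P2 drop S (R beats it: A:8>7 B:7>0)
P1→{A,B} P2→{Q,R}

Survivors P1:{A,B} P2:{Q,R}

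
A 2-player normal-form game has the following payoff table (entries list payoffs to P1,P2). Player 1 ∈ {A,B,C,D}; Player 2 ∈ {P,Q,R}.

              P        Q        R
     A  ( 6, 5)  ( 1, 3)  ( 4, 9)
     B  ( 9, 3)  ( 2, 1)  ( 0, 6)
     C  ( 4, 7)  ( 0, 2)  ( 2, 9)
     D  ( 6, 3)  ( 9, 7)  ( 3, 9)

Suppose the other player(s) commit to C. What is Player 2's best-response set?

u_2(P vs C) = 7
u_2(Q vs C) = 2
u_2(R vs C) = 9
max payoff 9 at {R}

BR_2 = {R}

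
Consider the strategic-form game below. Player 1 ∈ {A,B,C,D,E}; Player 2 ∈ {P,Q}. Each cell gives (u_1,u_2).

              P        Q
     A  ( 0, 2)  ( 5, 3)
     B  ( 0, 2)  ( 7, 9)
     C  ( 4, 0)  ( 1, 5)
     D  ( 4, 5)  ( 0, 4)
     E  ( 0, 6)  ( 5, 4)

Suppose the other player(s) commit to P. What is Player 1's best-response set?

P1 best: {C,D}

u_1(A vs P) = 0
u_1(B vs P) = 0
u_1(C vs P) = 4
u_1(D vs P) = 4
u_1(E vs P) = 0
max payoff 4 at {C,D}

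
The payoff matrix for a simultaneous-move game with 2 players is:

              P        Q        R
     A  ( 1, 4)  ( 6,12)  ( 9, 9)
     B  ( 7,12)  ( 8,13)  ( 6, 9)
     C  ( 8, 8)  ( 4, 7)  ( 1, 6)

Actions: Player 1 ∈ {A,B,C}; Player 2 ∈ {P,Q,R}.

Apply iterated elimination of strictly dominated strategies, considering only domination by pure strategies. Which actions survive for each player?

P2 drop R (Q beats it: A:12>9 B:13>9 C:7>6)
P1 drop A (B beats it: P:7>1 Q:8>6)
P1→{B,C} P2→{P,Q}

Remaining: P1:{B,C} P2:{P,Q}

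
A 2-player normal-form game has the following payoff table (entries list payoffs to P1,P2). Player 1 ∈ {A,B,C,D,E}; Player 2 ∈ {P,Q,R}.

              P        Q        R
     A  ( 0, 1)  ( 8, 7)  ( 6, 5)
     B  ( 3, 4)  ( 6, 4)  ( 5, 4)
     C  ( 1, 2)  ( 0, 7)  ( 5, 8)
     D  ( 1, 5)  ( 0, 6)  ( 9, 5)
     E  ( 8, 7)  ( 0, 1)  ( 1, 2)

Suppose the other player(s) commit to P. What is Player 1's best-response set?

u_1(A vs P) = 0
u_1(B vs P) = 3
u_1(C vs P) = 1
u_1(D vs P) = 1
u_1(E vs P) = 8
max payoff 8 at {E}

argmax u_1 = {E}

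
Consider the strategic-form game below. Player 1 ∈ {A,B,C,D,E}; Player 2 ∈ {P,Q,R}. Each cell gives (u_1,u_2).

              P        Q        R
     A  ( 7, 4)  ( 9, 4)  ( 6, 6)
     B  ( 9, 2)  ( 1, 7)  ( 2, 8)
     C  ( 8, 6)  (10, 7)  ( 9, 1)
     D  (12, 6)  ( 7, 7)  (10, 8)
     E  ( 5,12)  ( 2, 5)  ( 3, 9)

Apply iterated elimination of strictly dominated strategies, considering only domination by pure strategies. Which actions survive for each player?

Survivors P1:{C,D} P2:{Q,R}

P1 drop A (C beats it: P:8>7 Q:10>9 R:9>6)
P1 drop B (D beats it: P:12>9 Q:7>1 R:10>2)
P1 drop E (C beats it: P:8>5 Q:10>2 R:9>3)
P2 drop P (Q beats it: C:7>6 D:7>6)
P1→{C,D} P2→{Q,R}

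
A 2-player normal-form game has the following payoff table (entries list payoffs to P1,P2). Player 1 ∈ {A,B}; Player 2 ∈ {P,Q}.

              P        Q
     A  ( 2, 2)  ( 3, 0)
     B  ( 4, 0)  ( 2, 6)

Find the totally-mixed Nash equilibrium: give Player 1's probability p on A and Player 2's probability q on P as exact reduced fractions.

p=3/4, q=1/3

P1 indiff ⇒ q·2+(1-q)·3 = q·4+(1-q)·2 ⇒ q(-2) = (1-q)(-1) ⇒ q = 1/3
P2 indiff ⇒ p·2+(1-p)·0 = p·0+(1-p)·6 ⇒ p(2) = (1-p)(6) ⇒ p = 3/4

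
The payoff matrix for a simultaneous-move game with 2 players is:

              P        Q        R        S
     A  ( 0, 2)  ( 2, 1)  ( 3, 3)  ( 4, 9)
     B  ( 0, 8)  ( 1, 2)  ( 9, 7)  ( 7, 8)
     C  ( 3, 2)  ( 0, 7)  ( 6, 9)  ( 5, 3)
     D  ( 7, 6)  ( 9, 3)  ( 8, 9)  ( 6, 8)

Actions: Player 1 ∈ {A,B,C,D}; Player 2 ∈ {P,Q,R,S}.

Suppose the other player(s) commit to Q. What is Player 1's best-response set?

u_1(A vs Q) = 2
u_1(B vs Q) = 1
u_1(C vs Q) = 0
u_1(D vs Q) = 9
max payoff 9 at {D}

P1 best: {D}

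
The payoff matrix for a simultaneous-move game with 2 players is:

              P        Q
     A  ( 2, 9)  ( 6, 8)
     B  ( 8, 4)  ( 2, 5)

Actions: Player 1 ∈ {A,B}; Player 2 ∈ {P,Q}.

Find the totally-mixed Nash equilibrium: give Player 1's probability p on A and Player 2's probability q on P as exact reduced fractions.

P1 indiff ⇒ q·2+(1-q)·6 = q·8+(1-q)·2 ⇒ q(-6) = (1-q)(-4) ⇒ q = 2/5
P2 indiff ⇒ p·9+(1-p)·4 = p·8+(1-p)·5 ⇒ p(1) = (1-p)(1) ⇒ p = 1/2

(p,q) = (1/2, 2/5)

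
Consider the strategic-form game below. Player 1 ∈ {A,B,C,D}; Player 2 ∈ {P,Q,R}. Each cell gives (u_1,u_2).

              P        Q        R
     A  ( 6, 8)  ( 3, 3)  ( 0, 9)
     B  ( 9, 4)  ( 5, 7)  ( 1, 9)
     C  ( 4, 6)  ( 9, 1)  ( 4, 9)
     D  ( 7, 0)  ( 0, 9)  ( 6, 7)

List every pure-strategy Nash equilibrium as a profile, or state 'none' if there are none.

(A,P): not NE [P1→B gives 9>6; P2→R gives 9>8]
(A,Q): not NE [P1→C gives 9>3; P2→R gives 9>3]
(A,R): not NE [P1→D gives 6>0]
(B,P): not NE [P2→R gives 9>4]
(B,Q): not NE [P1→C gives 9>5; P2→R gives 9>7]
(B,R): not NE [P1→D gives 6>1]
(C,P): not NE [P1→B gives 9>4; P2→R gives 9>6]
(C,Q): not NE [P2→R gives 9>1]
(C,R): not NE [P1→D gives 6>4]
(D,P): not NE [P1→B gives 9>7; P2→Q gives 9>0]
(D,Q): not NE [P1→C gives 9>0]
(D,R): not NE [P2→Q gives 9>7]

No pure NE.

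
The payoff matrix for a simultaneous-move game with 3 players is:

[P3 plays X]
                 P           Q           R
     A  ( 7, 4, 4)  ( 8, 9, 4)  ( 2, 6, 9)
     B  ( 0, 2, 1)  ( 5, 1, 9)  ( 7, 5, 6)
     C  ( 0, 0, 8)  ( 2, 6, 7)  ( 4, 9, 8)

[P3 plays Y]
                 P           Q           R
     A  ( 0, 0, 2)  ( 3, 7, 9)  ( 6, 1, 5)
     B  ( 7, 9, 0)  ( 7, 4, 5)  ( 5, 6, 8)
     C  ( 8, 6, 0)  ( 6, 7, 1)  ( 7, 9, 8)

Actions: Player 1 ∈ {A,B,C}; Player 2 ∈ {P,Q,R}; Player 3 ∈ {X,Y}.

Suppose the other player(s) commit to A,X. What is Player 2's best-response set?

u_2(P vs A,X) = 4
u_2(Q vs A,X) = 9
u_2(R vs A,X) = 6
max payoff 9 at {Q}

argmax u_2 = {Q}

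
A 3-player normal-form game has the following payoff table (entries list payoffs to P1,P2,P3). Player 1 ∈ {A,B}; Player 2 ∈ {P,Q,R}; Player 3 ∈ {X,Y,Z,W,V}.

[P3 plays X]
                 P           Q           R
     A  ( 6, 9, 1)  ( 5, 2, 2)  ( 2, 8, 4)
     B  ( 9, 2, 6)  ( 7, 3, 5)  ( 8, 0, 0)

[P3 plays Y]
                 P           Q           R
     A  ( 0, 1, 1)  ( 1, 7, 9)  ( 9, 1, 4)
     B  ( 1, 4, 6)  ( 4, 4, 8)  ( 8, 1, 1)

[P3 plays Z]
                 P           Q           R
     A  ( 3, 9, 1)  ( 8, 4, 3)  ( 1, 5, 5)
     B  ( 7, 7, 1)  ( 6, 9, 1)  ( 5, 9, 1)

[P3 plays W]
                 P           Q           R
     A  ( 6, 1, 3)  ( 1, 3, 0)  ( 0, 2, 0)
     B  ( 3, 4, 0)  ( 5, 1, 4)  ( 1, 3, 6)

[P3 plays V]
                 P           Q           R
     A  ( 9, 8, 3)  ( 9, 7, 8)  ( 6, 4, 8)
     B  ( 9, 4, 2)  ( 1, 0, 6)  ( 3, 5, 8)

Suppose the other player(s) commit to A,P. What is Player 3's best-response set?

BR_3 = {W,V}

u_3(X vs A,P) = 1
u_3(Y vs A,P) = 1
u_3(Z vs A,P) = 1
u_3(W vs A,P) = 3
u_3(V vs A,P) = 3
max payoff 3 at {W,V}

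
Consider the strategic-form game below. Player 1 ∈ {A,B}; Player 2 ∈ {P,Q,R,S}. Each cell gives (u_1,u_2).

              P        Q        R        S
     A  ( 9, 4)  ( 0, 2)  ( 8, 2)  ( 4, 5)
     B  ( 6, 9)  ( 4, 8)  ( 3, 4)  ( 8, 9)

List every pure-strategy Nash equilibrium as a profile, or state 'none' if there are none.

(A,P): not NE [P2→S gives 5>4]
(A,Q): not NE [P1→B gives 4>0; P2→S gives 5>2]
(A,R): not NE [P2→S gives 5>2]
(A,S): not NE [P1→B gives 8>4]
(B,P): not NE [P1→A gives 9>6]
(B,Q): not NE [P2→S gives 9>8]
(B,R): not NE [P1→A gives 8>3; P2→S gives 9>4]
(B,S): NE

PSNE = {(B,S)}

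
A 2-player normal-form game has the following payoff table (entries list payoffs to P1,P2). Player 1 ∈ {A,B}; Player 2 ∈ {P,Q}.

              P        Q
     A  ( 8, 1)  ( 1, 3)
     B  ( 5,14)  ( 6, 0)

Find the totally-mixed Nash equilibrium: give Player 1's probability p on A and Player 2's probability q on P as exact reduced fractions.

P1 indiff ⇒ q·8+(1-q)·1 = q·5+(1-q)·6 ⇒ q(3) = (1-q)(5) ⇒ q = 5/8
P2 indiff ⇒ p·1+(1-p)·14 = p·3+(1-p)·0 ⇒ p(-2) = (1-p)(-14) ⇒ p = 7/8

P1 mixes 7/8 on A; P2 mixes 5/8 on P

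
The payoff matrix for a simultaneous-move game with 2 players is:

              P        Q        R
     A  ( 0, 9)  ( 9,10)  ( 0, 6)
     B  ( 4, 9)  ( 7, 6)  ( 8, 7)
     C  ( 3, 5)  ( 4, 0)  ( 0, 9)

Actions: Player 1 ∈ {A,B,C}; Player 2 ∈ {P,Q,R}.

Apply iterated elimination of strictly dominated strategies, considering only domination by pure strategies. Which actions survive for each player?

Survivors P1:{A,B} P2:{P,Q}

P1 drop C (B beats it: P:4>3 Q:7>4 R:8>0)
P2 drop R (P beats it: A:9>6 B:9>7)
P1→{A,B} P2→{P,Q}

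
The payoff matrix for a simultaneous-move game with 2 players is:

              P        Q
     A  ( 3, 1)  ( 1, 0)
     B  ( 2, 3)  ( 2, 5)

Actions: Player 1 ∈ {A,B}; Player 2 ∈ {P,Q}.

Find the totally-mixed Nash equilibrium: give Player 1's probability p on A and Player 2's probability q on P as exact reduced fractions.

P1 indiff ⇒ q·3+(1-q)·1 = q·2+(1-q)·2 ⇒ q(1) = (1-q)(1) ⇒ q = 1/2
P2 indiff ⇒ p·1+(1-p)·3 = p·0+(1-p)·5 ⇒ p(1) = (1-p)(2) ⇒ p = 2/3

p=2/3, q=1/2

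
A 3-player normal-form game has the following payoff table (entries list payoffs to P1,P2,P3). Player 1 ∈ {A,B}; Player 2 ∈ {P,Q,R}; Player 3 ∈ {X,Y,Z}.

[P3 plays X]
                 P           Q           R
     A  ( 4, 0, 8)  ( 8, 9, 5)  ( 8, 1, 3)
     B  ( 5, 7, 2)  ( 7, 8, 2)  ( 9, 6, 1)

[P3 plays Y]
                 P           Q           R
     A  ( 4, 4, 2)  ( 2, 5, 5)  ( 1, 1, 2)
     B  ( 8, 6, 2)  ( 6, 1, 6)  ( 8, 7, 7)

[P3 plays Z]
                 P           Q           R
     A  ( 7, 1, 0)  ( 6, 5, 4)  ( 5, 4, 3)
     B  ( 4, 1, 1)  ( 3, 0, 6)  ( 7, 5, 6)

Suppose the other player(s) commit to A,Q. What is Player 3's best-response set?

u_3(X vs A,Q) = 5
u_3(Y vs A,Q) = 5
u_3(Z vs A,Q) = 4
max payoff 5 at {X,Y}

BR_3 = {X,Y}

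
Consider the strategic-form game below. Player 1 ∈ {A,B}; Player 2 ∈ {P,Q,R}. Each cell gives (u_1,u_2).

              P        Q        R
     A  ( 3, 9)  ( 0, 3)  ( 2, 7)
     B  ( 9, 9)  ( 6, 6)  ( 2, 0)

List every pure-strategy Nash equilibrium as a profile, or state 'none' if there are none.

(A,P): not NE [P1→B gives 9>3]
(A,Q): not NE [P1→B gives 6>0; P2→P gives 9>3]
(A,R): not NE [P2→P gives 9>7]
(B,P): NE
(B,Q): not NE [P2→P gives 9>6]
(B,R): not NE [P2→P gives 9>0]

PSNE = {(B,P)}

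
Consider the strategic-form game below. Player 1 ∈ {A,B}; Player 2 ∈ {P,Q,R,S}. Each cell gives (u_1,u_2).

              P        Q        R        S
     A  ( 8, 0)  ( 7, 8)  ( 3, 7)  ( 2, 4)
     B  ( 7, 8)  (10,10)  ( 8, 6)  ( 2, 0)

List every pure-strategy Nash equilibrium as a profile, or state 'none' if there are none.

(A,P): not NE [P2→Q gives 8>0]
(A,Q): not NE [P1→B gives 10>7]
(A,R): not NE [P1→B gives 8>3; P2→Q gives 8>7]
(A,S): not NE [P2→Q gives 8>4]
(B,P): not NE [P1→A gives 8>7; P2→Q gives 10>8]
(B,Q): NE
(B,R): not NE [P2→Q gives 10>6]
(B,S): not NE [P2→Q gives 10>0]

PSNE = {(B,Q)}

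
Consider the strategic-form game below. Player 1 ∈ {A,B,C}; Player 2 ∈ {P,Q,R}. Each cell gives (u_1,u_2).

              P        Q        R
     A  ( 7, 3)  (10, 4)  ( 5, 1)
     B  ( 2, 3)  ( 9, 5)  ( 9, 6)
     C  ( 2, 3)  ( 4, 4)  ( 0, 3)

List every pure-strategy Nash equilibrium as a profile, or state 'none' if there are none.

(A,P): not NE [P2→Q gives 4>3]
(A,Q): NE
(A,R): not NE [P1→B gives 9>5; P2→Q gives 4>1]
(B,P): not NE [P1→A gives 7>2; P2→R gives 6>3]
(B,Q): not NE [P1→A gives 10>9; P2→R gives 6>5]
(B,R): NE
(C,P): not NE [P1→A gives 7>2; P2→Q gives 4>3]
(C,Q): not NE [P1→A gives 10>4]
(C,R): not NE [P1→B gives 9>0; P2→Q gives 4>3]

NE set: (A,Q), (B,R)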